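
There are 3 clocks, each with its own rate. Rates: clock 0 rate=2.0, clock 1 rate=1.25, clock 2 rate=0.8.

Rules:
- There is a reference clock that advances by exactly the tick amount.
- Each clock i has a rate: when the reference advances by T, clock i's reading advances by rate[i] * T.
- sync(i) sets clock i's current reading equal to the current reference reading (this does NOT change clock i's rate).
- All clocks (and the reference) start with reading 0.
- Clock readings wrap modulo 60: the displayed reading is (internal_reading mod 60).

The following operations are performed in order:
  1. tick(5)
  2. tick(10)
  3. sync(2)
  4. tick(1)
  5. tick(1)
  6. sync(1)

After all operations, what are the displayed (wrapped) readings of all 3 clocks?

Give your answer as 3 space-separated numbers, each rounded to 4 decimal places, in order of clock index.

Answer: 34.0000 17.0000 16.6000

Derivation:
After op 1 tick(5): ref=5.0000 raw=[10.0000 6.2500 4.0000]
After op 2 tick(10): ref=15.0000 raw=[30.0000 18.7500 12.0000]
After op 3 sync(2): ref=15.0000 raw=[30.0000 18.7500 15.0000]
After op 4 tick(1): ref=16.0000 raw=[32.0000 20.0000 15.8000]
After op 5 tick(1): ref=17.0000 raw=[34.0000 21.2500 16.6000]
After op 6 sync(1): ref=17.0000 raw=[34.0000 17.0000 16.6000]
Wrap final raw readings (mod 60): 34.0000 mod 60 = 34.0000; 17.0000 mod 60 = 17.0000; 16.6000 mod 60 = 16.6000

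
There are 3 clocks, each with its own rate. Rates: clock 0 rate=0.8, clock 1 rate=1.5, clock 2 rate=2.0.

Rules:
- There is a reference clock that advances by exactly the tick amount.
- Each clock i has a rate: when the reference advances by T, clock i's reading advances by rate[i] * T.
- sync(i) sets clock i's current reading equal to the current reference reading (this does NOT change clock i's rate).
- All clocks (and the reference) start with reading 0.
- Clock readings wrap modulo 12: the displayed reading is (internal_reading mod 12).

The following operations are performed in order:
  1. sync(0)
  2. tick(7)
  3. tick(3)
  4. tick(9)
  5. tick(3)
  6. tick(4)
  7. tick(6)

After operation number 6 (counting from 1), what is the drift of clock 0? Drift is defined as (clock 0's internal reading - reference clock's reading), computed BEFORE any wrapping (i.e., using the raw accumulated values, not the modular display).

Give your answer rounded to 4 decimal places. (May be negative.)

Answer: -5.2000

Derivation:
After op 1 sync(0): ref=0.0000 raw=[0.0000 0.0000 0.0000]
After op 2 tick(7): ref=7.0000 raw=[5.6000 10.5000 14.0000]
After op 3 tick(3): ref=10.0000 raw=[8.0000 15.0000 20.0000]
After op 4 tick(9): ref=19.0000 raw=[15.2000 28.5000 38.0000]
After op 5 tick(3): ref=22.0000 raw=[17.6000 33.0000 44.0000]
After op 6 tick(4): ref=26.0000 raw=[20.8000 39.0000 52.0000]
Drift of clock 0 after op 6: 20.8000 - 26.0000 = -5.2000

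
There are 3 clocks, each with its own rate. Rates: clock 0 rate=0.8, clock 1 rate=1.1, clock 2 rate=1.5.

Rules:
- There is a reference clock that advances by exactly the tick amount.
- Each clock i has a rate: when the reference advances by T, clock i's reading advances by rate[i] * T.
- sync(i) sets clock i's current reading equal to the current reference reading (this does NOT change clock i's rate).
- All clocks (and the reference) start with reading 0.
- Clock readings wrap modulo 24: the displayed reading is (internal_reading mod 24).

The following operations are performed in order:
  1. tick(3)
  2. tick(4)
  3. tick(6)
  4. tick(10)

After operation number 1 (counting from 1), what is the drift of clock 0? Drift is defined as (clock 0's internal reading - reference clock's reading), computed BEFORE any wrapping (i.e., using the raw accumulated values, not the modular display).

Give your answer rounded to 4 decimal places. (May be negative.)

Answer: -0.6000

Derivation:
After op 1 tick(3): ref=3.0000 raw=[2.4000 3.3000 4.5000]
Drift of clock 0 after op 1: 2.4000 - 3.0000 = -0.6000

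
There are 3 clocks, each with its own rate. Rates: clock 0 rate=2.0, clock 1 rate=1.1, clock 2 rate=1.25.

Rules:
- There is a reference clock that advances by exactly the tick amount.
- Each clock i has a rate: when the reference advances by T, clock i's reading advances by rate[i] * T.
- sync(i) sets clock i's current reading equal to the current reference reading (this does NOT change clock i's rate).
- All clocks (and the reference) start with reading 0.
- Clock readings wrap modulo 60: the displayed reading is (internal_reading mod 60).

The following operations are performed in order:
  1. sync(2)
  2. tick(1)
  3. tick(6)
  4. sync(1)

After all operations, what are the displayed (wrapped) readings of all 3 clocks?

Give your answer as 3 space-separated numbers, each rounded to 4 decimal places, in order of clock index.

After op 1 sync(2): ref=0.0000 raw=[0.0000 0.0000 0.0000]
After op 2 tick(1): ref=1.0000 raw=[2.0000 1.1000 1.2500]
After op 3 tick(6): ref=7.0000 raw=[14.0000 7.7000 8.7500]
After op 4 sync(1): ref=7.0000 raw=[14.0000 7.0000 8.7500]
Wrap final raw readings (mod 60): 14.0000 mod 60 = 14.0000; 7.0000 mod 60 = 7.0000; 8.7500 mod 60 = 8.7500

Answer: 14.0000 7.0000 8.7500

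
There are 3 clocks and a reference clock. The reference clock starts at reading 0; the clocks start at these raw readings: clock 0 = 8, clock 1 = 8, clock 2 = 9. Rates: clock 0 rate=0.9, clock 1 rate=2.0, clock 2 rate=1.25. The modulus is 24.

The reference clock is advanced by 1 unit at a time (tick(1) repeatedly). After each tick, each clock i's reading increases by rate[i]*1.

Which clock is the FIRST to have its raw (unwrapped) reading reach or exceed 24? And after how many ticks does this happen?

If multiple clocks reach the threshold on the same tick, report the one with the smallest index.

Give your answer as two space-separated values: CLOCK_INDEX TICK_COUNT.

Answer: 1 8

Derivation:
clock 0: start=8, rate=0.9, needs 24-8 = 16; ticks = ceil(16/0.9) = ceil(17.7778) = 18; reading at tick 18 = 8 + 0.9*18 = 24.2000
clock 1: start=8, rate=2.0, needs 24-8 = 16; ticks = ceil(16/2.0) = ceil(8.0000) = 8; reading at tick 8 = 8 + 2.0*8 = 24.0000
clock 2: start=9, rate=1.25, needs 24-9 = 15; ticks = ceil(15/1.25) = ceil(12.0000) = 12; reading at tick 12 = 9 + 1.25*12 = 24.0000
Minimum tick count = 8; winners = [1]; smallest index = 1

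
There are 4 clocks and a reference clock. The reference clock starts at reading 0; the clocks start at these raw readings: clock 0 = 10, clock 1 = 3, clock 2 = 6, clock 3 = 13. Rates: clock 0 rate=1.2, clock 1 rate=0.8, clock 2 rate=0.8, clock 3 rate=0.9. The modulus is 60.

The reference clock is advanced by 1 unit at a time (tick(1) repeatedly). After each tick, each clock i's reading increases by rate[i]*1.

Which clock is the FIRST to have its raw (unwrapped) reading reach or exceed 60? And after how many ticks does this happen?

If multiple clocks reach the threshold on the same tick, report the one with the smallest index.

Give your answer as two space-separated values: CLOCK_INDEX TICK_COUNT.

Answer: 0 42

Derivation:
clock 0: start=10, rate=1.2, needs 60-10 = 50; ticks = ceil(50/1.2) = ceil(41.6667) = 42; reading at tick 42 = 10 + 1.2*42 = 60.4000
clock 1: start=3, rate=0.8, needs 60-3 = 57; ticks = ceil(57/0.8) = ceil(71.2500) = 72; reading at tick 72 = 3 + 0.8*72 = 60.6000
clock 2: start=6, rate=0.8, needs 60-6 = 54; ticks = ceil(54/0.8) = ceil(67.5000) = 68; reading at tick 68 = 6 + 0.8*68 = 60.4000
clock 3: start=13, rate=0.9, needs 60-13 = 47; ticks = ceil(47/0.9) = ceil(52.2222) = 53; reading at tick 53 = 13 + 0.9*53 = 60.7000
Minimum tick count = 42; winners = [0]; smallest index = 0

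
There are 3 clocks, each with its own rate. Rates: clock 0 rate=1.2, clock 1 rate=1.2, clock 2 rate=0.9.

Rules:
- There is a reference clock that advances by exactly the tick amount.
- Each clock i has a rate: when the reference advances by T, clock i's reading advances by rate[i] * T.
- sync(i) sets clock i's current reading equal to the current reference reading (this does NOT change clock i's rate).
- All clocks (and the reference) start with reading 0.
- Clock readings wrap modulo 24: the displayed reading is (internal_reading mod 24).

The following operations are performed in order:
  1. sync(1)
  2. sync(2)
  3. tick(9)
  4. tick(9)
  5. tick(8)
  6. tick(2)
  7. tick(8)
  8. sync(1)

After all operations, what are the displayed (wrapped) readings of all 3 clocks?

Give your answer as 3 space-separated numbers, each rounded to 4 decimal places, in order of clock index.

Answer: 19.2000 12.0000 8.4000

Derivation:
After op 1 sync(1): ref=0.0000 raw=[0.0000 0.0000 0.0000]
After op 2 sync(2): ref=0.0000 raw=[0.0000 0.0000 0.0000]
After op 3 tick(9): ref=9.0000 raw=[10.8000 10.8000 8.1000]
After op 4 tick(9): ref=18.0000 raw=[21.6000 21.6000 16.2000]
After op 5 tick(8): ref=26.0000 raw=[31.2000 31.2000 23.4000]
After op 6 tick(2): ref=28.0000 raw=[33.6000 33.6000 25.2000]
After op 7 tick(8): ref=36.0000 raw=[43.2000 43.2000 32.4000]
After op 8 sync(1): ref=36.0000 raw=[43.2000 36.0000 32.4000]
Wrap final raw readings (mod 24): 43.2000 mod 24 = 19.2000; 36.0000 mod 24 = 12.0000; 32.4000 mod 24 = 8.4000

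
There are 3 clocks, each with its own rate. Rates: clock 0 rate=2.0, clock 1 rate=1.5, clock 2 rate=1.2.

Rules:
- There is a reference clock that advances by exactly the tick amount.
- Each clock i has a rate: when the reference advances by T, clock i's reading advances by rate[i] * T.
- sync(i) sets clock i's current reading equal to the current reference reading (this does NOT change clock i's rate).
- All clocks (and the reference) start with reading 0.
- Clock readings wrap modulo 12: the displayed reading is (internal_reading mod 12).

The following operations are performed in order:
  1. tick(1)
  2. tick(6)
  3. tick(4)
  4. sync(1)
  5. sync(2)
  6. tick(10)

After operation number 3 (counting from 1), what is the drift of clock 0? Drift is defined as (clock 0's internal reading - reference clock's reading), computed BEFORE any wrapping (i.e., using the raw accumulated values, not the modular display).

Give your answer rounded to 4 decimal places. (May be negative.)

Answer: 11.0000

Derivation:
After op 1 tick(1): ref=1.0000 raw=[2.0000 1.5000 1.2000]
After op 2 tick(6): ref=7.0000 raw=[14.0000 10.5000 8.4000]
After op 3 tick(4): ref=11.0000 raw=[22.0000 16.5000 13.2000]
Drift of clock 0 after op 3: 22.0000 - 11.0000 = 11.0000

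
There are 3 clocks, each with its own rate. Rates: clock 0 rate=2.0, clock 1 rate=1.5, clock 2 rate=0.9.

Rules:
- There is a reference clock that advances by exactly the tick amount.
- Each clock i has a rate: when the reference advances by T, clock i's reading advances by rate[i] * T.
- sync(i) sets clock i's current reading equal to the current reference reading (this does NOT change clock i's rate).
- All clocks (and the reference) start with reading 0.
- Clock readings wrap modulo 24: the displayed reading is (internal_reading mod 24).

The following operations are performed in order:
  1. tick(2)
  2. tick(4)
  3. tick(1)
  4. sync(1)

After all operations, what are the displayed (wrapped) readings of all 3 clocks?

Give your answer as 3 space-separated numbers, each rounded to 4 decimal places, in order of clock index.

After op 1 tick(2): ref=2.0000 raw=[4.0000 3.0000 1.8000]
After op 2 tick(4): ref=6.0000 raw=[12.0000 9.0000 5.4000]
After op 3 tick(1): ref=7.0000 raw=[14.0000 10.5000 6.3000]
After op 4 sync(1): ref=7.0000 raw=[14.0000 7.0000 6.3000]
Wrap final raw readings (mod 24): 14.0000 mod 24 = 14.0000; 7.0000 mod 24 = 7.0000; 6.3000 mod 24 = 6.3000

Answer: 14.0000 7.0000 6.3000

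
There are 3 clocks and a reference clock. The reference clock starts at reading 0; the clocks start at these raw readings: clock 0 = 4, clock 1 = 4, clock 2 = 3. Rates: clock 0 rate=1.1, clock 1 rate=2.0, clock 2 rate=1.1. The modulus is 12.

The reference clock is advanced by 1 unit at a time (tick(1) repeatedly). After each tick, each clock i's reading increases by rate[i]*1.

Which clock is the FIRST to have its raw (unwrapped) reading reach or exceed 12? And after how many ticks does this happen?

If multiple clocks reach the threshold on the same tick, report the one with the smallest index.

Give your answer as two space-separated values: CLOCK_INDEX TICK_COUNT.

Answer: 1 4

Derivation:
clock 0: start=4, rate=1.1, needs 12-4 = 8; ticks = ceil(8/1.1) = ceil(7.2727) = 8; reading at tick 8 = 4 + 1.1*8 = 12.8000
clock 1: start=4, rate=2.0, needs 12-4 = 8; ticks = ceil(8/2.0) = ceil(4.0000) = 4; reading at tick 4 = 4 + 2.0*4 = 12.0000
clock 2: start=3, rate=1.1, needs 12-3 = 9; ticks = ceil(9/1.1) = ceil(8.1818) = 9; reading at tick 9 = 3 + 1.1*9 = 12.9000
Minimum tick count = 4; winners = [1]; smallest index = 1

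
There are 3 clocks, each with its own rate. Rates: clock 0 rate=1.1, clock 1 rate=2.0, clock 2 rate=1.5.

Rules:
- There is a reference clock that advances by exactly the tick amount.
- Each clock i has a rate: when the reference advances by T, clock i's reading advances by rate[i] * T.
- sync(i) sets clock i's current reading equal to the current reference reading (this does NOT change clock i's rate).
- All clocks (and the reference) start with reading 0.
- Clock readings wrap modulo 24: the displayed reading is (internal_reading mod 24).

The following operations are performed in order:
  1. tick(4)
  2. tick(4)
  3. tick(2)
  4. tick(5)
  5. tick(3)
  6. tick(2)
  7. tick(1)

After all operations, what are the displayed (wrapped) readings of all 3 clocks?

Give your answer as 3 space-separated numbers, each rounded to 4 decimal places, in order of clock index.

After op 1 tick(4): ref=4.0000 raw=[4.4000 8.0000 6.0000]
After op 2 tick(4): ref=8.0000 raw=[8.8000 16.0000 12.0000]
After op 3 tick(2): ref=10.0000 raw=[11.0000 20.0000 15.0000]
After op 4 tick(5): ref=15.0000 raw=[16.5000 30.0000 22.5000]
After op 5 tick(3): ref=18.0000 raw=[19.8000 36.0000 27.0000]
After op 6 tick(2): ref=20.0000 raw=[22.0000 40.0000 30.0000]
After op 7 tick(1): ref=21.0000 raw=[23.1000 42.0000 31.5000]
Wrap final raw readings (mod 24): 23.1000 mod 24 = 23.1000; 42.0000 mod 24 = 18.0000; 31.5000 mod 24 = 7.5000

Answer: 23.1000 18.0000 7.5000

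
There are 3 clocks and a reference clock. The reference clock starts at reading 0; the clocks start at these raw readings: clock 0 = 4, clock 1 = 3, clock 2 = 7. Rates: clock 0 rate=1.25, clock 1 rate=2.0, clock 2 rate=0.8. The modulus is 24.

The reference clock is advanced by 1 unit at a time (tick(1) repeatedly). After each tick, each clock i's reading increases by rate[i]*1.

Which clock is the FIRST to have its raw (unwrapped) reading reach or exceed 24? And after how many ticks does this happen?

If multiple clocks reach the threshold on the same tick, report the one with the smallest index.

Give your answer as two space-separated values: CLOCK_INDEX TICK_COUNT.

clock 0: start=4, rate=1.25, needs 24-4 = 20; ticks = ceil(20/1.25) = ceil(16.0000) = 16; reading at tick 16 = 4 + 1.25*16 = 24.0000
clock 1: start=3, rate=2.0, needs 24-3 = 21; ticks = ceil(21/2.0) = ceil(10.5000) = 11; reading at tick 11 = 3 + 2.0*11 = 25.0000
clock 2: start=7, rate=0.8, needs 24-7 = 17; ticks = ceil(17/0.8) = ceil(21.2500) = 22; reading at tick 22 = 7 + 0.8*22 = 24.6000
Minimum tick count = 11; winners = [1]; smallest index = 1

Answer: 1 11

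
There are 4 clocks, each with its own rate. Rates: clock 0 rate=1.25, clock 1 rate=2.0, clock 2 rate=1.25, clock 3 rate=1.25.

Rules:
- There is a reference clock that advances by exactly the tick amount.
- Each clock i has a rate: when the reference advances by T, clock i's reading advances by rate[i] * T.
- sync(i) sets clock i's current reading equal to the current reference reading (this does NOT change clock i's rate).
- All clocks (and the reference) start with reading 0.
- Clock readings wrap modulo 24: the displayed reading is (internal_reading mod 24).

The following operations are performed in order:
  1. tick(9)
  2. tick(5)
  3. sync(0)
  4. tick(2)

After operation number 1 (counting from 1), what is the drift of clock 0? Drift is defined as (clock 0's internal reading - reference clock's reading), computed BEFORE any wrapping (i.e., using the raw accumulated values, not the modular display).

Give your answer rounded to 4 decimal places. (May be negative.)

Answer: 2.2500

Derivation:
After op 1 tick(9): ref=9.0000 raw=[11.2500 18.0000 11.2500 11.2500]
Drift of clock 0 after op 1: 11.2500 - 9.0000 = 2.2500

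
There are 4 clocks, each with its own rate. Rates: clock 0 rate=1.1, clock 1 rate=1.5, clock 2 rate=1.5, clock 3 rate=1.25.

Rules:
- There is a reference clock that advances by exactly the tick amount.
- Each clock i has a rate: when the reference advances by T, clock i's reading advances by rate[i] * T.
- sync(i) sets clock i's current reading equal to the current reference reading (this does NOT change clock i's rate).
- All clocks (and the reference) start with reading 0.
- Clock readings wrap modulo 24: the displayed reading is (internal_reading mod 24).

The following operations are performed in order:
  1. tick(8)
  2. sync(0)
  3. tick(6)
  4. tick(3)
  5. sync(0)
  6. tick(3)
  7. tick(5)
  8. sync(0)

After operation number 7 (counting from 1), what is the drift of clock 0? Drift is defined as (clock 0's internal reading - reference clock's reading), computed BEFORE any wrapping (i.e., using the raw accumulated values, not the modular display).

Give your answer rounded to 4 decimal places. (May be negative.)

Answer: 0.8000

Derivation:
After op 1 tick(8): ref=8.0000 raw=[8.8000 12.0000 12.0000 10.0000]
After op 2 sync(0): ref=8.0000 raw=[8.0000 12.0000 12.0000 10.0000]
After op 3 tick(6): ref=14.0000 raw=[14.6000 21.0000 21.0000 17.5000]
After op 4 tick(3): ref=17.0000 raw=[17.9000 25.5000 25.5000 21.2500]
After op 5 sync(0): ref=17.0000 raw=[17.0000 25.5000 25.5000 21.2500]
After op 6 tick(3): ref=20.0000 raw=[20.3000 30.0000 30.0000 25.0000]
After op 7 tick(5): ref=25.0000 raw=[25.8000 37.5000 37.5000 31.2500]
Drift of clock 0 after op 7: 25.8000 - 25.0000 = 0.8000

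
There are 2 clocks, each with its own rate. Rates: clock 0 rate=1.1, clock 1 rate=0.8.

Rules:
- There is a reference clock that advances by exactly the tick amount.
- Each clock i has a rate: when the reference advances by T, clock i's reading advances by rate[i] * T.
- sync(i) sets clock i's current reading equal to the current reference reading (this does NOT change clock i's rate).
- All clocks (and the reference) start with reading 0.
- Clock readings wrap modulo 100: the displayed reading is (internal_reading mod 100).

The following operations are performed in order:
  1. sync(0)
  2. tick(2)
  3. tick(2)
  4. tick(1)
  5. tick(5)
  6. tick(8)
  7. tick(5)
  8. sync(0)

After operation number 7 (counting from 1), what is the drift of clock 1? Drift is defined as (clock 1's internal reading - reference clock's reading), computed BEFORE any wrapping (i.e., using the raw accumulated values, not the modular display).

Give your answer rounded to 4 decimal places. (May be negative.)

Answer: -4.6000

Derivation:
After op 1 sync(0): ref=0.0000 raw=[0.0000 0.0000]
After op 2 tick(2): ref=2.0000 raw=[2.2000 1.6000]
After op 3 tick(2): ref=4.0000 raw=[4.4000 3.2000]
After op 4 tick(1): ref=5.0000 raw=[5.5000 4.0000]
After op 5 tick(5): ref=10.0000 raw=[11.0000 8.0000]
After op 6 tick(8): ref=18.0000 raw=[19.8000 14.4000]
After op 7 tick(5): ref=23.0000 raw=[25.3000 18.4000]
Drift of clock 1 after op 7: 18.4000 - 23.0000 = -4.6000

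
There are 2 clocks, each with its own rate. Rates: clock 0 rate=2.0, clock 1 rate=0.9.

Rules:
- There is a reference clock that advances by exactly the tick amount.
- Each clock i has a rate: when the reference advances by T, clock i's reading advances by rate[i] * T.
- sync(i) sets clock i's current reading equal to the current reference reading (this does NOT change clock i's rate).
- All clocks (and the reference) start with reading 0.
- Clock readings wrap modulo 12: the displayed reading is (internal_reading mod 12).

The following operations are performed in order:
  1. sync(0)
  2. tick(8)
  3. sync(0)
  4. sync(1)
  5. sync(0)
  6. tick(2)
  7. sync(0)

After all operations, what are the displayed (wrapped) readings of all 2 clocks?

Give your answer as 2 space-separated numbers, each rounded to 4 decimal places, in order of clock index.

After op 1 sync(0): ref=0.0000 raw=[0.0000 0.0000]
After op 2 tick(8): ref=8.0000 raw=[16.0000 7.2000]
After op 3 sync(0): ref=8.0000 raw=[8.0000 7.2000]
After op 4 sync(1): ref=8.0000 raw=[8.0000 8.0000]
After op 5 sync(0): ref=8.0000 raw=[8.0000 8.0000]
After op 6 tick(2): ref=10.0000 raw=[12.0000 9.8000]
After op 7 sync(0): ref=10.0000 raw=[10.0000 9.8000]
Wrap final raw readings (mod 12): 10.0000 mod 12 = 10.0000; 9.8000 mod 12 = 9.8000

Answer: 10.0000 9.8000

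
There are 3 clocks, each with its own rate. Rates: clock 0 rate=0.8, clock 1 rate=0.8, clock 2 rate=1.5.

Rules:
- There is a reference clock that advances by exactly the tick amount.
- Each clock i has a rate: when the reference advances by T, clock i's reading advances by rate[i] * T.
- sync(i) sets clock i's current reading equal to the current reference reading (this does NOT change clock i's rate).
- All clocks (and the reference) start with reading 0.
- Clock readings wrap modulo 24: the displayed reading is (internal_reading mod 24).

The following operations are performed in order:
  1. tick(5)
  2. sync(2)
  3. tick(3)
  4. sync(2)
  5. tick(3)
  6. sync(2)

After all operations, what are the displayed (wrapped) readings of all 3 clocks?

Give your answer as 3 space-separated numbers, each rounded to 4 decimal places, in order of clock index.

Answer: 8.8000 8.8000 11.0000

Derivation:
After op 1 tick(5): ref=5.0000 raw=[4.0000 4.0000 7.5000]
After op 2 sync(2): ref=5.0000 raw=[4.0000 4.0000 5.0000]
After op 3 tick(3): ref=8.0000 raw=[6.4000 6.4000 9.5000]
After op 4 sync(2): ref=8.0000 raw=[6.4000 6.4000 8.0000]
After op 5 tick(3): ref=11.0000 raw=[8.8000 8.8000 12.5000]
After op 6 sync(2): ref=11.0000 raw=[8.8000 8.8000 11.0000]
Wrap final raw readings (mod 24): 8.8000 mod 24 = 8.8000; 8.8000 mod 24 = 8.8000; 11.0000 mod 24 = 11.0000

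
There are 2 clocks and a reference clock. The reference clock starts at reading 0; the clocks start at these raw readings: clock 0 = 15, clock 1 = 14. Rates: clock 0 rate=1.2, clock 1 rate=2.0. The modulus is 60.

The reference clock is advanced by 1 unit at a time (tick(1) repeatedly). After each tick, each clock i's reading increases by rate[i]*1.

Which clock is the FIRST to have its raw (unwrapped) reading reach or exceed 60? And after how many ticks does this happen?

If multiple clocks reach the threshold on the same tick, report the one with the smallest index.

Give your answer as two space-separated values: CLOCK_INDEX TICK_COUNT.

Answer: 1 23

Derivation:
clock 0: start=15, rate=1.2, needs 60-15 = 45; ticks = ceil(45/1.2) = ceil(37.5000) = 38; reading at tick 38 = 15 + 1.2*38 = 60.6000
clock 1: start=14, rate=2.0, needs 60-14 = 46; ticks = ceil(46/2.0) = ceil(23.0000) = 23; reading at tick 23 = 14 + 2.0*23 = 60.0000
Minimum tick count = 23; winners = [1]; smallest index = 1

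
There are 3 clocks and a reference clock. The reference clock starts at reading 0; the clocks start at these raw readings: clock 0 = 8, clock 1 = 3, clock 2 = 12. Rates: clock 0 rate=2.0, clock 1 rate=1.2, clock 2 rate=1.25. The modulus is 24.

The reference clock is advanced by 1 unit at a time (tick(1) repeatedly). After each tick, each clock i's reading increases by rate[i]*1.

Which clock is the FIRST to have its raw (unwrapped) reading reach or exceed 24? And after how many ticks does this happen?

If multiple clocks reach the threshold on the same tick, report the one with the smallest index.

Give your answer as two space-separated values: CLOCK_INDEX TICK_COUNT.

Answer: 0 8

Derivation:
clock 0: start=8, rate=2.0, needs 24-8 = 16; ticks = ceil(16/2.0) = ceil(8.0000) = 8; reading at tick 8 = 8 + 2.0*8 = 24.0000
clock 1: start=3, rate=1.2, needs 24-3 = 21; ticks = ceil(21/1.2) = ceil(17.5000) = 18; reading at tick 18 = 3 + 1.2*18 = 24.6000
clock 2: start=12, rate=1.25, needs 24-12 = 12; ticks = ceil(12/1.25) = ceil(9.6000) = 10; reading at tick 10 = 12 + 1.25*10 = 24.5000
Minimum tick count = 8; winners = [0]; smallest index = 0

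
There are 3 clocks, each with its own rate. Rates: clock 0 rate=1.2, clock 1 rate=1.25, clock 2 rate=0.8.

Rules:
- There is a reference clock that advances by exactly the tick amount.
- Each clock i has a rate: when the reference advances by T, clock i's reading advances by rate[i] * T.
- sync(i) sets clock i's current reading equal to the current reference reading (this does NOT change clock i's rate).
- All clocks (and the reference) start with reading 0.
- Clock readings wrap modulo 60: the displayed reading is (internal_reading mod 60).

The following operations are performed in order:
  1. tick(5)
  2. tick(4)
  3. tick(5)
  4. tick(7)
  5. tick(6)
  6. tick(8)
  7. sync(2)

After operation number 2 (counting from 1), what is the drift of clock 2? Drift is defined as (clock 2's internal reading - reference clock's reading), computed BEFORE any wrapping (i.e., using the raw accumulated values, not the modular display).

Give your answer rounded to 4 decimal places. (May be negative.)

Answer: -1.8000

Derivation:
After op 1 tick(5): ref=5.0000 raw=[6.0000 6.2500 4.0000]
After op 2 tick(4): ref=9.0000 raw=[10.8000 11.2500 7.2000]
Drift of clock 2 after op 2: 7.2000 - 9.0000 = -1.8000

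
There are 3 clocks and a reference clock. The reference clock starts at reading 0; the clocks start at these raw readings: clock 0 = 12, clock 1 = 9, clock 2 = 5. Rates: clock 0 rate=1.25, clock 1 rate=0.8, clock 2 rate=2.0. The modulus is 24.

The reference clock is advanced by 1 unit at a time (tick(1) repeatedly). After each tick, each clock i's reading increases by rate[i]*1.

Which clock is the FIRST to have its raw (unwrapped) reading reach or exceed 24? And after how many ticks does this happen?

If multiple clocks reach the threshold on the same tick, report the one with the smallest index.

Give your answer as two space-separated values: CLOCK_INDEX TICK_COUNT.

clock 0: start=12, rate=1.25, needs 24-12 = 12; ticks = ceil(12/1.25) = ceil(9.6000) = 10; reading at tick 10 = 12 + 1.25*10 = 24.5000
clock 1: start=9, rate=0.8, needs 24-9 = 15; ticks = ceil(15/0.8) = ceil(18.7500) = 19; reading at tick 19 = 9 + 0.8*19 = 24.2000
clock 2: start=5, rate=2.0, needs 24-5 = 19; ticks = ceil(19/2.0) = ceil(9.5000) = 10; reading at tick 10 = 5 + 2.0*10 = 25.0000
Minimum tick count = 10; winners = [0, 2]; smallest index = 0

Answer: 0 10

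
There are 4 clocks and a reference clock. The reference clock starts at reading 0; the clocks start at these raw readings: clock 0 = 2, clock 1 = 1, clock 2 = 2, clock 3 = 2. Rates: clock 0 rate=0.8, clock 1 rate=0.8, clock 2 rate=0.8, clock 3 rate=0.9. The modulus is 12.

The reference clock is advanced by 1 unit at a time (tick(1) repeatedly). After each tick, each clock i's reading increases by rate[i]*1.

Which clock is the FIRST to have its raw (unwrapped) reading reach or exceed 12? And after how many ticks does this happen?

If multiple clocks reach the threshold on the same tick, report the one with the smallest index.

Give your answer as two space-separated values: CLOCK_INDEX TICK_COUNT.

Answer: 3 12

Derivation:
clock 0: start=2, rate=0.8, needs 12-2 = 10; ticks = ceil(10/0.8) = ceil(12.5000) = 13; reading at tick 13 = 2 + 0.8*13 = 12.4000
clock 1: start=1, rate=0.8, needs 12-1 = 11; ticks = ceil(11/0.8) = ceil(13.7500) = 14; reading at tick 14 = 1 + 0.8*14 = 12.2000
clock 2: start=2, rate=0.8, needs 12-2 = 10; ticks = ceil(10/0.8) = ceil(12.5000) = 13; reading at tick 13 = 2 + 0.8*13 = 12.4000
clock 3: start=2, rate=0.9, needs 12-2 = 10; ticks = ceil(10/0.9) = ceil(11.1111) = 12; reading at tick 12 = 2 + 0.9*12 = 12.8000
Minimum tick count = 12; winners = [3]; smallest index = 3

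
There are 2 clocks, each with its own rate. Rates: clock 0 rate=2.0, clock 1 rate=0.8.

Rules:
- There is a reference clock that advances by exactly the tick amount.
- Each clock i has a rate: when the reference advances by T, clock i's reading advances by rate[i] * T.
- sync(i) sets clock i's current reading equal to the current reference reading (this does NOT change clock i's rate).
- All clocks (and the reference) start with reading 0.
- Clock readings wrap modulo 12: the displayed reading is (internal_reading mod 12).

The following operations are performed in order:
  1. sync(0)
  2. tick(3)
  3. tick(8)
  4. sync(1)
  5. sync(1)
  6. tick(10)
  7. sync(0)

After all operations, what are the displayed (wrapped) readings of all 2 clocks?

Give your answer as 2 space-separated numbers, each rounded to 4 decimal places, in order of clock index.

Answer: 9.0000 7.0000

Derivation:
After op 1 sync(0): ref=0.0000 raw=[0.0000 0.0000]
After op 2 tick(3): ref=3.0000 raw=[6.0000 2.4000]
After op 3 tick(8): ref=11.0000 raw=[22.0000 8.8000]
After op 4 sync(1): ref=11.0000 raw=[22.0000 11.0000]
After op 5 sync(1): ref=11.0000 raw=[22.0000 11.0000]
After op 6 tick(10): ref=21.0000 raw=[42.0000 19.0000]
After op 7 sync(0): ref=21.0000 raw=[21.0000 19.0000]
Wrap final raw readings (mod 12): 21.0000 mod 12 = 9.0000; 19.0000 mod 12 = 7.0000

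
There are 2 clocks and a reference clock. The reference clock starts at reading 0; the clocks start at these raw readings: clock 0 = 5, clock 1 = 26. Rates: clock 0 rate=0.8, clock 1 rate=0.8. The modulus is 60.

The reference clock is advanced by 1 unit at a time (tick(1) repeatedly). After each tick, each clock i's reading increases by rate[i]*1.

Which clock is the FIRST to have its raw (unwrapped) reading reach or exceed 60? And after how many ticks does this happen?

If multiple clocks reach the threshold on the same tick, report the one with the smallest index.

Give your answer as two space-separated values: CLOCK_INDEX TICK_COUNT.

clock 0: start=5, rate=0.8, needs 60-5 = 55; ticks = ceil(55/0.8) = ceil(68.7500) = 69; reading at tick 69 = 5 + 0.8*69 = 60.2000
clock 1: start=26, rate=0.8, needs 60-26 = 34; ticks = ceil(34/0.8) = ceil(42.5000) = 43; reading at tick 43 = 26 + 0.8*43 = 60.4000
Minimum tick count = 43; winners = [1]; smallest index = 1

Answer: 1 43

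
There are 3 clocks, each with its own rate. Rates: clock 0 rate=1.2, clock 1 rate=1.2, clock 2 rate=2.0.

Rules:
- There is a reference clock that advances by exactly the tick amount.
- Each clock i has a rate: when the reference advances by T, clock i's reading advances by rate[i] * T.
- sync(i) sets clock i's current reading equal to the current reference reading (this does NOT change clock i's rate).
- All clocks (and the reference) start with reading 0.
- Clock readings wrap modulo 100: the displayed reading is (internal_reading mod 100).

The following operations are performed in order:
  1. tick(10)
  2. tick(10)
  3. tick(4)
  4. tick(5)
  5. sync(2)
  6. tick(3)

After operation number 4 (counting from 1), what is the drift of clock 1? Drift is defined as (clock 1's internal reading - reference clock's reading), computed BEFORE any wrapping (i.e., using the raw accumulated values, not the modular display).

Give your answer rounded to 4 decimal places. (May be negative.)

Answer: 5.8000

Derivation:
After op 1 tick(10): ref=10.0000 raw=[12.0000 12.0000 20.0000]
After op 2 tick(10): ref=20.0000 raw=[24.0000 24.0000 40.0000]
After op 3 tick(4): ref=24.0000 raw=[28.8000 28.8000 48.0000]
After op 4 tick(5): ref=29.0000 raw=[34.8000 34.8000 58.0000]
Drift of clock 1 after op 4: 34.8000 - 29.0000 = 5.8000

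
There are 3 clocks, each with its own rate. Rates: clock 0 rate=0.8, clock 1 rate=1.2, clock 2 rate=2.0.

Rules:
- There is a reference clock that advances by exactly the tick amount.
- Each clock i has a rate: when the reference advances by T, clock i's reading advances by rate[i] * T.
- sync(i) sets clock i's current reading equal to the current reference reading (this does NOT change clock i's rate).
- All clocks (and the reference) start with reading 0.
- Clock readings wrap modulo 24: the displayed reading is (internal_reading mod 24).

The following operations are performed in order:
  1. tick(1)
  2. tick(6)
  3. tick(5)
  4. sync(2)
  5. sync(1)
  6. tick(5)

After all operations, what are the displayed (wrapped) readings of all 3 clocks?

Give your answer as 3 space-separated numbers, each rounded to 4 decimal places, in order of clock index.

Answer: 13.6000 18.0000 22.0000

Derivation:
After op 1 tick(1): ref=1.0000 raw=[0.8000 1.2000 2.0000]
After op 2 tick(6): ref=7.0000 raw=[5.6000 8.4000 14.0000]
After op 3 tick(5): ref=12.0000 raw=[9.6000 14.4000 24.0000]
After op 4 sync(2): ref=12.0000 raw=[9.6000 14.4000 12.0000]
After op 5 sync(1): ref=12.0000 raw=[9.6000 12.0000 12.0000]
After op 6 tick(5): ref=17.0000 raw=[13.6000 18.0000 22.0000]
Wrap final raw readings (mod 24): 13.6000 mod 24 = 13.6000; 18.0000 mod 24 = 18.0000; 22.0000 mod 24 = 22.0000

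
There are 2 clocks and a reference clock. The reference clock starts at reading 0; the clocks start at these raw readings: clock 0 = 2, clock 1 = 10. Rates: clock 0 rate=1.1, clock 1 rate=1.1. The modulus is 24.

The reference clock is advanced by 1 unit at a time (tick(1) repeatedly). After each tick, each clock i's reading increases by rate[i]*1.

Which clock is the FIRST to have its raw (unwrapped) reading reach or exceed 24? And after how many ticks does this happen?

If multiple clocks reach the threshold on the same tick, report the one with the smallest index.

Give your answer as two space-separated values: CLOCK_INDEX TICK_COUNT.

clock 0: start=2, rate=1.1, needs 24-2 = 22; ticks = ceil(22/1.1) = ceil(20.0000) = 20; reading at tick 20 = 2 + 1.1*20 = 24.0000
clock 1: start=10, rate=1.1, needs 24-10 = 14; ticks = ceil(14/1.1) = ceil(12.7273) = 13; reading at tick 13 = 10 + 1.1*13 = 24.3000
Minimum tick count = 13; winners = [1]; smallest index = 1

Answer: 1 13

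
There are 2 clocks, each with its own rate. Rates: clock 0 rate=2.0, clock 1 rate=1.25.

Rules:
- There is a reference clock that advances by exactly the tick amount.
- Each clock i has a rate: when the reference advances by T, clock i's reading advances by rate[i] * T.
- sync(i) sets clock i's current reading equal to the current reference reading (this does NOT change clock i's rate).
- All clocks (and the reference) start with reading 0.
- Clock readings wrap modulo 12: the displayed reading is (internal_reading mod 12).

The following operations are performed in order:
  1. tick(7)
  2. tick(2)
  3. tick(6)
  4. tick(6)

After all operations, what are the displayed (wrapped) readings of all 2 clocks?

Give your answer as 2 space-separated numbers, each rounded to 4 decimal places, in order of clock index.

After op 1 tick(7): ref=7.0000 raw=[14.0000 8.7500]
After op 2 tick(2): ref=9.0000 raw=[18.0000 11.2500]
After op 3 tick(6): ref=15.0000 raw=[30.0000 18.7500]
After op 4 tick(6): ref=21.0000 raw=[42.0000 26.2500]
Wrap final raw readings (mod 12): 42.0000 mod 12 = 6.0000; 26.2500 mod 12 = 2.2500

Answer: 6.0000 2.2500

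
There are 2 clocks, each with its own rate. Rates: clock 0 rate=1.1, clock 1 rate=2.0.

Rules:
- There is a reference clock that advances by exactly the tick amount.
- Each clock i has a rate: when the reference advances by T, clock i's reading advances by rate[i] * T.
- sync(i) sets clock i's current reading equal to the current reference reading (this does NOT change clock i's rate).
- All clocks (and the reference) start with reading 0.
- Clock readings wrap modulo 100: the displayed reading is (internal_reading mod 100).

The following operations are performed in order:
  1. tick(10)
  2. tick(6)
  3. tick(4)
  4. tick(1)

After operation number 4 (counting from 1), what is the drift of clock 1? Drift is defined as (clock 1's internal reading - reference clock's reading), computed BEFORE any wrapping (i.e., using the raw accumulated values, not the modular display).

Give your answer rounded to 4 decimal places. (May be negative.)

After op 1 tick(10): ref=10.0000 raw=[11.0000 20.0000]
After op 2 tick(6): ref=16.0000 raw=[17.6000 32.0000]
After op 3 tick(4): ref=20.0000 raw=[22.0000 40.0000]
After op 4 tick(1): ref=21.0000 raw=[23.1000 42.0000]
Drift of clock 1 after op 4: 42.0000 - 21.0000 = 21.0000

Answer: 21.0000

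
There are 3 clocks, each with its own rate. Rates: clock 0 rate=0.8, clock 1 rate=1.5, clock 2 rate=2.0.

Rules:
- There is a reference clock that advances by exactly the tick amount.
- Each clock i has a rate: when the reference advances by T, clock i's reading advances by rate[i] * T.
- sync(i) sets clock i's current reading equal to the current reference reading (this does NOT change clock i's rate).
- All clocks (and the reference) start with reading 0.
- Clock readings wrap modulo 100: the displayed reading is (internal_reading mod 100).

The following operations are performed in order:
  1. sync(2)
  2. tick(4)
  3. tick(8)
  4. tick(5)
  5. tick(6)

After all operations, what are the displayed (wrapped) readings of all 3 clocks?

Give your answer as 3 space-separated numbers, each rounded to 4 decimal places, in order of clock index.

Answer: 18.4000 34.5000 46.0000

Derivation:
After op 1 sync(2): ref=0.0000 raw=[0.0000 0.0000 0.0000]
After op 2 tick(4): ref=4.0000 raw=[3.2000 6.0000 8.0000]
After op 3 tick(8): ref=12.0000 raw=[9.6000 18.0000 24.0000]
After op 4 tick(5): ref=17.0000 raw=[13.6000 25.5000 34.0000]
After op 5 tick(6): ref=23.0000 raw=[18.4000 34.5000 46.0000]
Wrap final raw readings (mod 100): 18.4000 mod 100 = 18.4000; 34.5000 mod 100 = 34.5000; 46.0000 mod 100 = 46.0000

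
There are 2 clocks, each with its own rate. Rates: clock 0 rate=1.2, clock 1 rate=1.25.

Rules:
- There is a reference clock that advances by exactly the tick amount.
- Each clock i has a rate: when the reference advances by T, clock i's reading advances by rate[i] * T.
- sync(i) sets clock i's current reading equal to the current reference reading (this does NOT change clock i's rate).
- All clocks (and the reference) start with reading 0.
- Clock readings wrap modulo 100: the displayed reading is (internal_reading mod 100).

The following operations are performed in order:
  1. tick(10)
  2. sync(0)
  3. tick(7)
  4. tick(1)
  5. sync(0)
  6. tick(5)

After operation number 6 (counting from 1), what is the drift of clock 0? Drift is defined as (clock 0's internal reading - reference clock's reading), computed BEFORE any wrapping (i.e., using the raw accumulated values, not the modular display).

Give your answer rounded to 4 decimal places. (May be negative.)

After op 1 tick(10): ref=10.0000 raw=[12.0000 12.5000]
After op 2 sync(0): ref=10.0000 raw=[10.0000 12.5000]
After op 3 tick(7): ref=17.0000 raw=[18.4000 21.2500]
After op 4 tick(1): ref=18.0000 raw=[19.6000 22.5000]
After op 5 sync(0): ref=18.0000 raw=[18.0000 22.5000]
After op 6 tick(5): ref=23.0000 raw=[24.0000 28.7500]
Drift of clock 0 after op 6: 24.0000 - 23.0000 = 1.0000

Answer: 1.0000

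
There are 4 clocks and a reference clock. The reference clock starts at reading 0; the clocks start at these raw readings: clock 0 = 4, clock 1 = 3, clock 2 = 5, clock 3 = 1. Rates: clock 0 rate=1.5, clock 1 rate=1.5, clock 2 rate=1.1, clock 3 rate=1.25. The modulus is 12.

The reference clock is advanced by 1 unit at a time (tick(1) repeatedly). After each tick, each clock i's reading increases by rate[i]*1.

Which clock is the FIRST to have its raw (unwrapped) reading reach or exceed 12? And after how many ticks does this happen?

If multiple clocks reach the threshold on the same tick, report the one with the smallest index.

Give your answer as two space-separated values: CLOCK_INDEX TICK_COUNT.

clock 0: start=4, rate=1.5, needs 12-4 = 8; ticks = ceil(8/1.5) = ceil(5.3333) = 6; reading at tick 6 = 4 + 1.5*6 = 13.0000
clock 1: start=3, rate=1.5, needs 12-3 = 9; ticks = ceil(9/1.5) = ceil(6.0000) = 6; reading at tick 6 = 3 + 1.5*6 = 12.0000
clock 2: start=5, rate=1.1, needs 12-5 = 7; ticks = ceil(7/1.1) = ceil(6.3636) = 7; reading at tick 7 = 5 + 1.1*7 = 12.7000
clock 3: start=1, rate=1.25, needs 12-1 = 11; ticks = ceil(11/1.25) = ceil(8.8000) = 9; reading at tick 9 = 1 + 1.25*9 = 12.2500
Minimum tick count = 6; winners = [0, 1]; smallest index = 0

Answer: 0 6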